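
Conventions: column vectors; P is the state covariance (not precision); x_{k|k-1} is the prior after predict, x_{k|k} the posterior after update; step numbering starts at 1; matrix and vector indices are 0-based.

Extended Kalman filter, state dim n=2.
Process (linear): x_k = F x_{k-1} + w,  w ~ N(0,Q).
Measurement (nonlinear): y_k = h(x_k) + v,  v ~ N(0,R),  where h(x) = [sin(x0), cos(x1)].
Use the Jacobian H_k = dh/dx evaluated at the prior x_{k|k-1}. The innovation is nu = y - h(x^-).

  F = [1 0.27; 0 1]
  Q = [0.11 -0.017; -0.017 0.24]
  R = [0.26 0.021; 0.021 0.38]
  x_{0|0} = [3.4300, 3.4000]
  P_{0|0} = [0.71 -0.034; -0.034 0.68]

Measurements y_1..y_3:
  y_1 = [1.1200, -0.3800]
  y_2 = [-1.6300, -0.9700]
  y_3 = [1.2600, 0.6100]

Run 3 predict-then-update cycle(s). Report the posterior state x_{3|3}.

step 1: x^-=[4.3480, 3.4000]  P^-=[0.8512 0.1326; 0.1326 0.9200]  H_jac=[-0.3564 0.0000; 0.0000 0.2555]  S=[0.3681 0.0089; 0.0089 0.4401]  K=[-0.8264 0.0938; -0.1414 0.5371]  nu=[2.0543, 0.5868]  x^+=[2.7054, 3.4247]  P^+=[0.5974 0.0715; 0.0715 0.7871]
step 2: x^-=[3.6301, 3.4247]  P^-=[0.8033 0.2670; 0.2670 1.0271]  H_jac=[-0.8831 0.0000; 0.0000 0.2793]  S=[0.8864 -0.0449; -0.0449 0.4601]  K=[-0.7960 0.0845; -0.2356 0.6005]  nu=[-1.1607, -0.0098]  x^+=[4.5532, 3.6923]  P^+=[0.2324 0.0551; 0.0551 0.7992]
step 3: x^-=[5.5501, 3.6923]  P^-=[0.4304 0.2539; 0.2539 1.0392]  H_jac=[0.7431 0.0000; 0.0000 0.5233]  S=[0.4977 0.1197; 0.1197 0.6645]  K=[0.6215 0.0879; 0.1905 0.7840]  nu=[1.9292, 1.4622]  x^+=[6.8776, 5.2061]  P^+=[0.2199 0.0888; 0.0888 0.5770]

x_post = [6.8776, 5.2061]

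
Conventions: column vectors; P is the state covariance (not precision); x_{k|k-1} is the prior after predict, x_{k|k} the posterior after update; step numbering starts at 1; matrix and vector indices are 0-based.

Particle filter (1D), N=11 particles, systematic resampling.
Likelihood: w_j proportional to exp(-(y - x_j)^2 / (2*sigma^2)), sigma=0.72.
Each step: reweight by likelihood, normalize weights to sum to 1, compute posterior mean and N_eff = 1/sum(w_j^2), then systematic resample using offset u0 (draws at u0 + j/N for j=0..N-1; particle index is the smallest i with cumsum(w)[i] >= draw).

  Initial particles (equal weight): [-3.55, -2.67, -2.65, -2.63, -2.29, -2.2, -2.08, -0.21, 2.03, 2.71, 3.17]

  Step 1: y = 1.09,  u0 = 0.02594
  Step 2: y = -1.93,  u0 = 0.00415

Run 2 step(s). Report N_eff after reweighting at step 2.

N_eff = 3.0001

step 1: w=[0.0000, 0.0000, 0.0000, 0.0000, 0.0000, 0.0000, 0.0001, 0.2731, 0.5944, 0.1109, 0.0215]  mean=1.5175  Neff=2.2694  idx=[7, 7, 7, 8, 8, 8, 8, 8, 8, 8, 9]
step 2: w=[0.3333, 0.3333, 0.3333, 0.0000, 0.0000, 0.0000, 0.0000, 0.0000, 0.0000, 0.0000, 0.0000]  mean=-0.2100  Neff=3.0001  idx=[0, 0, 0, 0, 1, 1, 1, 1, 2, 2, 2]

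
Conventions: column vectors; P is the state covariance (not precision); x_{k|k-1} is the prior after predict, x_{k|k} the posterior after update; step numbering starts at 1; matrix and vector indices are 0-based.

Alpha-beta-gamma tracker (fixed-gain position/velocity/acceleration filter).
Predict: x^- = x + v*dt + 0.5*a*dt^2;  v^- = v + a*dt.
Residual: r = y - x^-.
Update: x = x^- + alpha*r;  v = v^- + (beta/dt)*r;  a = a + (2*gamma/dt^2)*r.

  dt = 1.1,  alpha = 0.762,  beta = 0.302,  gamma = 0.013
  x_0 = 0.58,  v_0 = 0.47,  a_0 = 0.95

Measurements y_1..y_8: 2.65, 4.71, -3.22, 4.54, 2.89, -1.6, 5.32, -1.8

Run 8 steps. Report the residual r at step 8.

resid = -9.2217

step 1: x_pred=1.6717  r=0.9783  x^+=2.4172  v^+=1.7836  a^+=0.9710
step 2: x_pred=4.9666  r=-0.2566  x^+=4.7711  v^+=2.7813  a^+=0.9655
step 3: x_pred=8.4146  r=-11.6346  x^+=-0.4510  v^+=0.6491  a^+=0.7155
step 4: x_pred=0.6959  r=3.8441  x^+=3.6251  v^+=2.4915  a^+=0.7981
step 5: x_pred=6.8486  r=-3.9586  x^+=3.8322  v^+=2.2826  a^+=0.7130
step 6: x_pred=6.7744  r=-8.3744  x^+=0.3931  v^+=0.7678  a^+=0.5331
step 7: x_pred=1.5602  r=3.7598  x^+=4.4252  v^+=2.3864  a^+=0.6139
step 8: x_pred=7.4217  r=-9.2217  x^+=0.3948  v^+=0.5300  a^+=0.4157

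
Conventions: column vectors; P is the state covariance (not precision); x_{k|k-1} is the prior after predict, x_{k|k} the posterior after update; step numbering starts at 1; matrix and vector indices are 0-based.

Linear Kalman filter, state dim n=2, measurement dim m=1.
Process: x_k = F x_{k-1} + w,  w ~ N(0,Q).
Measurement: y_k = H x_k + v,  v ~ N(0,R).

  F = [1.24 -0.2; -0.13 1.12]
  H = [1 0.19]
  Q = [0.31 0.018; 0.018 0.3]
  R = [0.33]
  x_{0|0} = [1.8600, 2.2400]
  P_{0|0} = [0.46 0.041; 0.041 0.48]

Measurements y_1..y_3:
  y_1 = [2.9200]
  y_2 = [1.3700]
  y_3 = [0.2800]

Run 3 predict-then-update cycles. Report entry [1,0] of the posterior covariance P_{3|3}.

step 1: x^-=[1.8584, 2.2670]  P^-=[1.0162 -0.1057; -0.1057 0.8979]  S=[1.3384]  K=[0.7442; 0.0485]  nu=[0.6309]  x^+=[2.3279, 2.2976]  P^+=[0.2749 -0.1540; -0.1540 0.8948]
step 2: x^-=[2.4271, 2.2707]  P^-=[0.8448 -0.4446; -0.4446 1.4719]  S=[1.0590]  K=[0.7180; -0.1558]  nu=[-1.4885]  x^+=[1.3584, 2.5026]  P^+=[0.2989 -0.3262; -0.3262 1.4462]
step 3: x^-=[1.1839, 2.6263]  P^-=[0.9892 -0.8156; -0.8156 2.2142]  S=[1.0892]  K=[0.7659; -0.3626]  nu=[-1.4029]  x^+=[0.1094, 3.1349]  P^+=[0.3503 -0.5131; -0.5131 2.0710]

P_post[1,0] = -0.5131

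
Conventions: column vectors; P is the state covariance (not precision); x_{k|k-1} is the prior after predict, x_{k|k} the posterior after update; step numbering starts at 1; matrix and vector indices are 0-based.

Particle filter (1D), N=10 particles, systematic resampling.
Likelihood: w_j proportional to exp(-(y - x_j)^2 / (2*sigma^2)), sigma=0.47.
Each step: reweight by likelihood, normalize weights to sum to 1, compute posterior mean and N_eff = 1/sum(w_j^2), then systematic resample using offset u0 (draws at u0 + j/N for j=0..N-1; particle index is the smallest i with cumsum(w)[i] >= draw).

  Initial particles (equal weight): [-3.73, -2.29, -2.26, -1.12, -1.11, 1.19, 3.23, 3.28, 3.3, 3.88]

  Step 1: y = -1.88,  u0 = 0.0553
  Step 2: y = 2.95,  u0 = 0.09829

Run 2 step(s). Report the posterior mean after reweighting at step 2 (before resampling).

post_mean = -1.1162

step 1: w=[0.0002, 0.3529, 0.3723, 0.1397, 0.1349, 0.0000, 0.0000, 0.0000, 0.0000, 0.0000]  mean=-1.9566  Neff=3.3238  idx=[1, 1, 1, 2, 2, 2, 2, 3, 3, 4]
step 2: w=[0.0000, 0.0000, 0.0000, 0.0000, 0.0000, 0.0000, 0.0000, 0.3123, 0.3123, 0.3754]  mean=-1.1162  Neff=2.9763  idx=[7, 7, 7, 8, 8, 8, 9, 9, 9, 9]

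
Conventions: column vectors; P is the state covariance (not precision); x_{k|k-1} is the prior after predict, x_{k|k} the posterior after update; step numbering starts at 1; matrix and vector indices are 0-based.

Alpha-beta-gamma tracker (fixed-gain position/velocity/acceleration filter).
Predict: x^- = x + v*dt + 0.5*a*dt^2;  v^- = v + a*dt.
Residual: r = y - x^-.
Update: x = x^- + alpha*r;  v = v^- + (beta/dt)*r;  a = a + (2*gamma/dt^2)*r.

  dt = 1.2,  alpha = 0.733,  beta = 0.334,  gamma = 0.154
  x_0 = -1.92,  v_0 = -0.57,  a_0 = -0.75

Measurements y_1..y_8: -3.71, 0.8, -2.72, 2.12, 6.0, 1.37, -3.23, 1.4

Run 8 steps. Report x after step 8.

step 1: x_pred=-3.1440  r=-0.5660  x^+=-3.5589  v^+=-1.6275  a^+=-0.8711
step 2: x_pred=-6.1391  r=6.9391  x^+=-1.0527  v^+=-0.7414  a^+=0.6131
step 3: x_pred=-1.5010  r=-1.2190  x^+=-2.3945  v^+=-0.3450  a^+=0.3524
step 4: x_pred=-2.5548  r=4.6748  x^+=0.8718  v^+=1.3791  a^+=1.3523
step 5: x_pred=3.5004  r=2.4996  x^+=5.3326  v^+=3.6975  a^+=1.8869
step 6: x_pred=11.1282  r=-9.7582  x^+=3.9754  v^+=3.2458  a^+=-0.2002
step 7: x_pred=7.7262  r=-10.9562  x^+=-0.3047  v^+=-0.0440  a^+=-2.5437
step 8: x_pred=-2.1889  r=3.5889  x^+=0.4418  v^+=-2.0975  a^+=-1.7760

x_post = 0.4418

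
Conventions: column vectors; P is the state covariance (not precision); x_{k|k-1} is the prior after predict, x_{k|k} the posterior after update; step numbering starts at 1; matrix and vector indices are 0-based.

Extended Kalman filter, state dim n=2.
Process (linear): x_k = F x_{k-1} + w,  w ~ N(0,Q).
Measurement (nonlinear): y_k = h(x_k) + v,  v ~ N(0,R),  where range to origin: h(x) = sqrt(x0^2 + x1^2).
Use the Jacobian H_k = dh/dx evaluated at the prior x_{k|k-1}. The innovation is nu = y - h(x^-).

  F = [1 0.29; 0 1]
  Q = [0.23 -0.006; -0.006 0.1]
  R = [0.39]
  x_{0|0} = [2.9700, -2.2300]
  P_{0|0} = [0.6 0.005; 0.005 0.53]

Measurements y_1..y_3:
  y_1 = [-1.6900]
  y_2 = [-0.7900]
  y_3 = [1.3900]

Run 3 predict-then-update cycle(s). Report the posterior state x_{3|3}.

step 1: x^-=[2.3233, -2.2300]  P^-=[0.8775 0.1527; 0.1527 0.6300]  H_jac=[0.7214 -0.6925]  S=[0.9962]  K=[0.5293; -0.3273]  nu=[-4.9103]  x^+=[-0.2758, -0.6227]  P^+=[0.5984 0.3253; 0.3253 0.5233]
step 2: x^-=[-0.4563, -0.6227]  P^-=[1.0610 0.4710; 0.4710 0.6233]  H_jac=[-0.5911 -0.8066]  S=[1.6154]  K=[-0.6235; -0.4836]  nu=[-1.5620]  x^+=[0.5175, 0.1326]  P^+=[0.4331 -0.0160; -0.0160 0.2455]
step 3: x^-=[0.5560, 0.1326]  P^-=[0.6745 0.0492; 0.0492 0.3455]  H_jac=[0.9727 0.2320]  S=[1.0690]  K=[0.6244; 0.1198]  nu=[0.8184]  x^+=[1.0670, 0.2307]  P^+=[0.2577 -0.0307; -0.0307 0.3302]

x_post = [1.0670, 0.2307]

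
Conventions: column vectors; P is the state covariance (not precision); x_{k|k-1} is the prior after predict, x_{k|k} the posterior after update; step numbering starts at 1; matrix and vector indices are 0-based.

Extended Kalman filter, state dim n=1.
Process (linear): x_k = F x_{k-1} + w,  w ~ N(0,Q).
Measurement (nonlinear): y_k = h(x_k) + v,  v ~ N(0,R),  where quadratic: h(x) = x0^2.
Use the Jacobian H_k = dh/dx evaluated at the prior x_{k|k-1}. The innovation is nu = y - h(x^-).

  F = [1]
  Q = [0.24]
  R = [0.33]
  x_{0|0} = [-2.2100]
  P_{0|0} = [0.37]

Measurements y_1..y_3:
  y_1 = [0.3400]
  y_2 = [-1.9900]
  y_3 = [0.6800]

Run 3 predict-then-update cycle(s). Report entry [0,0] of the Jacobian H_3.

step 1: x^-=[-2.2100]  P^-=[0.6100]  H_jac=[-4.4200]  S=[12.2472]  K=[-0.2201]  nu=[-4.5441]  x^+=[-1.2096]  P^+=[0.0164]
step 2: x^-=[-1.2096]  P^-=[0.2564]  H_jac=[-2.4192]  S=[1.8309]  K=[-0.3388]  nu=[-3.4532]  x^+=[-0.0395]  P^+=[0.0462]
step 3: x^-=[-0.0395]  P^-=[0.2862]  H_jac=[-0.0790]  S=[0.3318]  K=[-0.0682]  nu=[0.6784]  x^+=[-0.0858]  P^+=[0.2847]

H_jac[0,0] = -0.0790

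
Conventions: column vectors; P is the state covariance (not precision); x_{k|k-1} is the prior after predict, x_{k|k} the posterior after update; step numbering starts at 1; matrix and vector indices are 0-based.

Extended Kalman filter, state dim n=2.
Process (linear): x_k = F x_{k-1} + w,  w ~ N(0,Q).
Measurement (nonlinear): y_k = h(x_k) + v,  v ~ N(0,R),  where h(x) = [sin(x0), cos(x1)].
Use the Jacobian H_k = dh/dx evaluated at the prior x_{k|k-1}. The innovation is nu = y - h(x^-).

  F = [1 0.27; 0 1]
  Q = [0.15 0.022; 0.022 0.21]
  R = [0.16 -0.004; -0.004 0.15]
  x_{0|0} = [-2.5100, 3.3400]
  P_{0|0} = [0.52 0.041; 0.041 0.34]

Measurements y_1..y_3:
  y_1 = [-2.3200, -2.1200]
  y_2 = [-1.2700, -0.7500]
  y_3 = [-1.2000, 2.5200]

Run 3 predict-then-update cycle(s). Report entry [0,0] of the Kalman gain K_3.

K[0,0] = 0.8247

step 1: x^-=[-1.6082, 3.3400]  P^-=[0.7169 0.1548; 0.1548 0.5500]  H_jac=[-0.0374 0.0000; 0.0000 0.1971]  S=[0.1610 -0.0051; -0.0051 0.1714]  K=[-0.1610 0.1732; -0.0158 0.6321]  nu=[-1.3207, -1.1396]  x^+=[-1.5930, 2.6404]  P^+=[0.7073 0.1351; 0.1351 0.4814]
step 2: x^-=[-0.8801, 2.6404]  P^-=[0.9654 0.2871; 0.2871 0.6914]  H_jac=[0.6371 0.0000; 0.0000 -0.4804]  S=[0.5518 -0.0919; -0.0919 0.3096]  K=[1.0944 -0.1207; 0.1607 -1.0252]  nu=[-0.4992, 0.1270]  x^+=[-1.4418, 2.4300]  P^+=[0.2756 0.0468; 0.0468 0.3214]
step 3: x^-=[-0.7857, 2.4300]  P^-=[0.4743 0.1556; 0.1556 0.5314]  H_jac=[0.7069 0.0000; 0.0000 -0.6531]  S=[0.3970 -0.0758; -0.0758 0.3767]  K=[0.8247 -0.1037; 0.1051 -0.9003]  nu=[-0.4927, 3.2773]  x^+=[-1.5320, -0.5723]  P^+=[0.1873 0.0289; 0.0289 0.2074]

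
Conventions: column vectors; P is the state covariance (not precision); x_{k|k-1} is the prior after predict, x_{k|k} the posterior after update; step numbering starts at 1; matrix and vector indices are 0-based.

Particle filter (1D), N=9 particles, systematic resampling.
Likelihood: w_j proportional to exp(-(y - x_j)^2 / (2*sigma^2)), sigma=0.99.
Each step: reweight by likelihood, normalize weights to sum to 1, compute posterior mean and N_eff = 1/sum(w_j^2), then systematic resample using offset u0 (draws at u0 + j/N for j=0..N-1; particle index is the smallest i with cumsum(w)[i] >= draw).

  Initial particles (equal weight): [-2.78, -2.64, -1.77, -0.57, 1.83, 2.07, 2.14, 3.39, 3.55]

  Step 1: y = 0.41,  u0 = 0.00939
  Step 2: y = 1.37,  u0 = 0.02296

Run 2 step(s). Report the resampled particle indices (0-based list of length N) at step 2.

step 1: w=[0.0036, 0.0056, 0.0570, 0.3946, 0.2302, 0.1579, 0.1399, 0.0069, 0.0042]  mean=0.7355  Neff=3.8974  idx=[2, 3, 3, 3, 3, 4, 4, 5, 6]
step 2: w=[0.0017, 0.0375, 0.0375, 0.0375, 0.0375, 0.2298, 0.2298, 0.1994, 0.1892]  mean=1.5702  Neff=5.3530  idx=[1, 4, 5, 5, 6, 6, 7, 7, 8]

resampled_idx = [1, 4, 5, 5, 6, 6, 7, 7, 8]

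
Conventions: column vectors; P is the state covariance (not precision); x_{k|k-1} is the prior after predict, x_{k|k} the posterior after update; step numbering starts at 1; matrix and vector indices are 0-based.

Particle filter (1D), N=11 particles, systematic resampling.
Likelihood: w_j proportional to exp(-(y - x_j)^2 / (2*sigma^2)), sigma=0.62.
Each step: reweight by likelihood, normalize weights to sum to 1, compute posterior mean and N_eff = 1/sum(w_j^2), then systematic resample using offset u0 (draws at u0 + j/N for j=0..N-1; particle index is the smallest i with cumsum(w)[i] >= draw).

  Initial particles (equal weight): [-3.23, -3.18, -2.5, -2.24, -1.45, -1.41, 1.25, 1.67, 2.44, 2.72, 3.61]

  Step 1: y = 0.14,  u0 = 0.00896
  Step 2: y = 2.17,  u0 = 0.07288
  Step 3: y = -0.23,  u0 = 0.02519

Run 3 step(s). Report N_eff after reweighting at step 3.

N_eff = 8.8917

step 1: w=[0.0000, 0.0000, 0.0003, 0.0019, 0.1123, 0.1323, 0.6062, 0.1433, 0.0031, 0.0005, 0.0000]  mean=0.6515  Neff=2.3914  idx=[4, 4, 5, 6, 6, 6, 6, 6, 6, 6, 7]
step 2: w=[0.0000, 0.0000, 0.0000, 0.1090, 0.1090, 0.1090, 0.1090, 0.1090, 0.1090, 0.1090, 0.2368]  mean=1.3495  Neff=7.1792  idx=[3, 4, 5, 6, 7, 7, 8, 9, 10, 10, 10]
step 3: w=[0.1180, 0.1180, 0.1180, 0.1180, 0.1180, 0.1180, 0.1180, 0.1180, 0.0186, 0.0186, 0.0186]  mean=1.2735  Neff=8.8917  idx=[0, 0, 1, 2, 3, 4, 4, 5, 6, 7, 7]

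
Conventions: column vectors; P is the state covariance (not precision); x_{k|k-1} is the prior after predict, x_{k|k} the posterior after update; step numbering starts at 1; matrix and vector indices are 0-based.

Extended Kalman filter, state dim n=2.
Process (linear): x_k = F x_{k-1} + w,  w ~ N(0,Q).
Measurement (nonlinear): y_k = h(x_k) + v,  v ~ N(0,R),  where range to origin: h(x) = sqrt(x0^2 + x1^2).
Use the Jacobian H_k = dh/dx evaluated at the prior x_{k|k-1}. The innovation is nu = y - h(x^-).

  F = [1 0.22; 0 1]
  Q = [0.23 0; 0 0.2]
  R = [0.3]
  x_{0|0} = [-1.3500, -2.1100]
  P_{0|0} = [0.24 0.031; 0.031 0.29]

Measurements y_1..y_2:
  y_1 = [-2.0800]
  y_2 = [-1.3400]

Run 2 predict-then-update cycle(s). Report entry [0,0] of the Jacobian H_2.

H_jac[0,0] = 0.8434

step 1: x^-=[-1.8142, -2.1100]  P^-=[0.4977 0.0948; 0.0948 0.4900]  H_jac=[-0.6520 -0.7583]  S=[0.8870]  K=[-0.4468; -0.4886]  nu=[-4.8627]  x^+=[0.3587, 0.2657]  P^+=[0.3206 -0.0988; -0.0988 0.2783]
step 2: x^-=[0.4171, 0.2657]  P^-=[0.5206 -0.0376; -0.0376 0.4783]  H_jac=[0.8434 0.5373]  S=[0.7743]  K=[0.5409; 0.2909]  nu=[-1.8346]  x^+=[-0.5753, -0.2680]  P^+=[0.2940 -0.1595; -0.1595 0.4127]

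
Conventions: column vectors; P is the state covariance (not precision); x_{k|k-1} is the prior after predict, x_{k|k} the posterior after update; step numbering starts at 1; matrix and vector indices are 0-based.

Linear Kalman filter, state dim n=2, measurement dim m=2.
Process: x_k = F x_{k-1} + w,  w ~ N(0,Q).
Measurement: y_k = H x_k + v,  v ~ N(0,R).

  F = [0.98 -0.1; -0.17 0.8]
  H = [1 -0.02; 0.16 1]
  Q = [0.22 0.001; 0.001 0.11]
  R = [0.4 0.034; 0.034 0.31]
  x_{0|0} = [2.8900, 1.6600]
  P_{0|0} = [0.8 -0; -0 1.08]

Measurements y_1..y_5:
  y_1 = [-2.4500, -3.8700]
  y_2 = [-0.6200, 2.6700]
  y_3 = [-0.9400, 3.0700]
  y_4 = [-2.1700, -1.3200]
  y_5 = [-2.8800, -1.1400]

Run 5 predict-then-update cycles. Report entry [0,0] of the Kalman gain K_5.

step 1: x^-=[2.6662, 0.8367]  P^-=[0.9991 -0.2187; -0.2187 0.8243]  S=[1.4082 -0.0406; -0.0406 1.0899]  K=[0.7118 -0.0274; -0.1463 0.7188]  nu=[-5.0995, -5.1333]  x^+=[-0.8228, -2.1070]  P^+=[0.2832 -0.0296; -0.0296 0.2226]
step 2: x^-=[-0.5956, -1.5457]  P^-=[0.5000 -0.0877; -0.0877 0.2687]  S=[0.9036 0.0212; 0.0212 0.5634]  K=[0.5561 -0.0346; -0.1137 0.4563]  nu=[-0.0553, 4.3110]  x^+=[-0.7756, 0.4275]  P^+=[0.2207 -0.0271; -0.0271 0.1419]
step 3: x^-=[-0.8028, 0.4739]  P^-=[0.4387 -0.0689; -0.0689 0.2146]  S=[0.8416 0.0313; 0.0313 0.5138]  K=[0.5240 -0.0293; -0.1019 0.4024]  nu=[-0.1277, 2.7246]  x^+=[-0.9495, 1.5833]  P^+=[0.2081 -0.0246; -0.0246 0.1252]
step 4: x^-=[-1.0889, 1.4280]  P^-=[0.4260 -0.0634; -0.0634 0.2028]  S=[0.8286 0.0349; 0.0349 0.5035]  K=[0.5167 -0.0263; -0.0978 0.3895]  nu=[-1.0526, -2.5738]  x^+=[-1.5649, 0.5284]  P^+=[0.2053 -0.0235; -0.0235 0.1212]
step 5: x^-=[-1.5865, 0.6888]  P^-=[0.4230 -0.0617; -0.0617 0.1999]  S=[0.8255 0.0362; 0.0362 0.5010]  K=[0.5150 -0.0252; -0.0965 0.3862]  nu=[-1.2797, -1.5749]  x^+=[-2.2058, 0.2040]  P^+=[0.2047 -0.0231; -0.0231 0.1201]

K[0,0] = 0.5150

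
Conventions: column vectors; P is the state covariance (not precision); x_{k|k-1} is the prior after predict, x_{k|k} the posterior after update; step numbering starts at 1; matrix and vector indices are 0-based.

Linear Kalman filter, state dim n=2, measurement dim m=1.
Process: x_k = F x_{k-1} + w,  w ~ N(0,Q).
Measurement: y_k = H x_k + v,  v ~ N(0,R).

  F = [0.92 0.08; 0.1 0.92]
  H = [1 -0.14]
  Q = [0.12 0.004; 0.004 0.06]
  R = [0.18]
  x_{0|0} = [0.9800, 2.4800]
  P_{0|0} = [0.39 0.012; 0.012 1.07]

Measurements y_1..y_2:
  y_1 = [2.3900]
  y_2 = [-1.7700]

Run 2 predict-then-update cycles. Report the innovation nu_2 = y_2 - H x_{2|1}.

innov = [-3.6938]

step 1: x^-=[1.1000, 2.3796]  P^-=[0.4587 0.1289; 0.1289 0.9718]  S=[0.6217]  K=[0.7088; -0.0115]  nu=[1.6231]  x^+=[2.2506, 2.3609]  P^+=[0.1463 0.1340; 0.1340 0.9717]
step 2: x^-=[2.2594, 2.3971]  P^-=[0.2698 0.2034; 0.2034 0.9085]  S=[0.4107]  K=[0.5877; 0.1857]  nu=[-3.6938]  x^+=[0.0887, 1.7113]  P^+=[0.1280 0.1586; 0.1586 0.8944]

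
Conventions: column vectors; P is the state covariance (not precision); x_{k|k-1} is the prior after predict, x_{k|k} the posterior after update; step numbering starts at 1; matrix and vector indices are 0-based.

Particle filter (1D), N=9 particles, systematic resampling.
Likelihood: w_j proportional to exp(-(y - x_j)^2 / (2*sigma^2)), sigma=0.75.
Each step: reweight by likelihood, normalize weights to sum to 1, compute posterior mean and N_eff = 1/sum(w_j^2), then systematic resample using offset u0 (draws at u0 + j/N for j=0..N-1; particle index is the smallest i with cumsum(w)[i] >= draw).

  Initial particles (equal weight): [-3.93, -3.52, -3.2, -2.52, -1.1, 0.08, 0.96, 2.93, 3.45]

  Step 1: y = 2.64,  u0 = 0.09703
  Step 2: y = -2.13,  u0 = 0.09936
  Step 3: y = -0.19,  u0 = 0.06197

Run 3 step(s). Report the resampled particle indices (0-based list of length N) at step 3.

step 1: w=[0.0000, 0.0000, 0.0000, 0.0000, 0.0000, 0.0019, 0.0518, 0.5909, 0.3554]  mean=3.0074  Neff=2.0913  idx=[7, 7, 7, 7, 7, 8, 8, 8, 8]
step 2: w=[0.1988, 0.1988, 0.1988, 0.1988, 0.1988, 0.0015, 0.0015, 0.0015, 0.0015]  mean=2.9330  Neff=5.0585  idx=[0, 1, 1, 2, 2, 3, 3, 4, 4]
step 3: w=[0.1111, 0.1111, 0.1111, 0.1111, 0.1111, 0.1111, 0.1111, 0.1111, 0.1111]  mean=2.9300  Neff=9.0000  idx=[0, 1, 2, 3, 4, 5, 6, 7, 8]

resampled_idx = [0, 1, 2, 3, 4, 5, 6, 7, 8]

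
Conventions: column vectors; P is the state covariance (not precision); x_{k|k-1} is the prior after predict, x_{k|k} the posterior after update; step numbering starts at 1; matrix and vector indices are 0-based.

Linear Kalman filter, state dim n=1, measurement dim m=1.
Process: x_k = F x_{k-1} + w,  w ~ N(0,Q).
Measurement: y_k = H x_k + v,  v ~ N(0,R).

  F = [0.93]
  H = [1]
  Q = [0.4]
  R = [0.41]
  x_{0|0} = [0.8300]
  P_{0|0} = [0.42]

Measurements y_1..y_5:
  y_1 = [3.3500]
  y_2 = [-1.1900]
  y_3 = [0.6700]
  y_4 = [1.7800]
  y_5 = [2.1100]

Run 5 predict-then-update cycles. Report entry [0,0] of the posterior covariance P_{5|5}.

step 1: x^-=[0.7719]  P^-=[0.7633]  S=[1.1733]  K=[0.6505]  nu=[2.5781]  x^+=[2.4491]  P^+=[0.2667]
step 2: x^-=[2.2776]  P^-=[0.6307]  S=[1.0407]  K=[0.6060]  nu=[-3.4676]  x^+=[0.1761]  P^+=[0.2485]
step 3: x^-=[0.1638]  P^-=[0.6149]  S=[1.0249]  K=[0.6000]  nu=[0.5062]  x^+=[0.4675]  P^+=[0.2460]
step 4: x^-=[0.4348]  P^-=[0.6128]  S=[1.0228]  K=[0.5991]  nu=[1.3452]  x^+=[1.2407]  P^+=[0.2456]
step 5: x^-=[1.1539]  P^-=[0.6125]  S=[1.0225]  K=[0.5990]  nu=[0.9561]  x^+=[1.7266]  P^+=[0.2456]

P_post[0,0] = 0.2456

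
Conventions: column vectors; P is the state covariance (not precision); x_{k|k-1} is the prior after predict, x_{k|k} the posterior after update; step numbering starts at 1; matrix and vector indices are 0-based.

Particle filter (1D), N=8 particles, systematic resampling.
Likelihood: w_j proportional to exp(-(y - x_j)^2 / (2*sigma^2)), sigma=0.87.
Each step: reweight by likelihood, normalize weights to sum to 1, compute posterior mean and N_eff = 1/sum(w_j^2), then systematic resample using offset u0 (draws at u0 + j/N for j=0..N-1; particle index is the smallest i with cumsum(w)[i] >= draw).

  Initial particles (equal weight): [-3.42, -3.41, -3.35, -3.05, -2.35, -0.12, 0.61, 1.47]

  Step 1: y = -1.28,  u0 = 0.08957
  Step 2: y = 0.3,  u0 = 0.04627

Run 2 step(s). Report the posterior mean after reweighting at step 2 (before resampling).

post_mean = 0.1049

step 1: w=[0.0384, 0.0395, 0.0466, 0.0998, 0.3709, 0.3249, 0.0746, 0.0053]  mean=-1.5835  Neff=3.7894  idx=[2, 3, 4, 4, 4, 5, 5, 6]
step 2: w=[0.0001, 0.0002, 0.0035, 0.0035, 0.0035, 0.3238, 0.3238, 0.3415]  mean=0.1049  Neff=3.0637  idx=[5, 5, 5, 6, 6, 7, 7, 7]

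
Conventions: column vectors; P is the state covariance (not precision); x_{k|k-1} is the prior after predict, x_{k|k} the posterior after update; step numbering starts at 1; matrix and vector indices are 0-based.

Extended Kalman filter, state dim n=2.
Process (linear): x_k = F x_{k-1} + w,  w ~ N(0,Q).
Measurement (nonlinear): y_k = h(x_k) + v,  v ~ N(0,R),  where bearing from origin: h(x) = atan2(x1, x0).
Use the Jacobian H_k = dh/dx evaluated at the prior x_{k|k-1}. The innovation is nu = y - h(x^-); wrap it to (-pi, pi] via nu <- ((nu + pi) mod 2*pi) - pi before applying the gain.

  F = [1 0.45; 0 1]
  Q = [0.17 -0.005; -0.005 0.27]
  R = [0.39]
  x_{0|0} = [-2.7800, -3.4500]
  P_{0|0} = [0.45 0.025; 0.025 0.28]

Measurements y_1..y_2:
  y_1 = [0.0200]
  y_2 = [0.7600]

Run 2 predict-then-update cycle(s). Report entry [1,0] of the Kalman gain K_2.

step 1: x^-=[-4.3325, -3.4500]  P^-=[0.6992 0.1460; 0.1460 0.5500]  H_jac=[0.1125 -0.1412]  S=[0.4052]  K=[0.1432; -0.1512]  nu=[2.4891]  x^+=[-3.9761, -3.8264]  P^+=[0.6909 0.1548; 0.1548 0.5407]
step 2: x^-=[-5.6979, -3.8264]  P^-=[1.1097 0.3931; 0.3931 0.8107]  H_jac=[0.0812 -0.1210]  S=[0.4015]  K=[0.1061; -0.1647]  nu=[-2.9730]  x^+=[-6.0133, -3.3366]  P^+=[1.1052 0.4001; 0.4001 0.7998]

K[1,0] = -0.1647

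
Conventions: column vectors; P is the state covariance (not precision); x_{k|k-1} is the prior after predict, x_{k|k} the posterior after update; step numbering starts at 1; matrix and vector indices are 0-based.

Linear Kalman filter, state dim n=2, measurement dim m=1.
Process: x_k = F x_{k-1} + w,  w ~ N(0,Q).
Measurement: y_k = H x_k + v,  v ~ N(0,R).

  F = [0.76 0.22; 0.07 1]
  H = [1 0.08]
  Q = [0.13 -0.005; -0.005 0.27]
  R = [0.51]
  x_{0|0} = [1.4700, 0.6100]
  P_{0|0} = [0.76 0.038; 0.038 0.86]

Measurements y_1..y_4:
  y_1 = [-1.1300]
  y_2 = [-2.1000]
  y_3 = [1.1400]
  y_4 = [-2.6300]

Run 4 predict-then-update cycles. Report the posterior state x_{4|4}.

x_post = [-1.0854, -1.3251]

step 1: x^-=[1.2514, 0.7129]  P^-=[0.6233 0.2541; 0.2541 1.1390]  S=[1.1813]  K=[0.5449; 0.2922]  nu=[-2.4384]  x^+=[-0.0772, 0.0003]  P^+=[0.2726 0.0660; 0.0660 1.0382]
step 2: x^-=[-0.0586, -0.0051]  P^-=[0.3598 0.2891; 0.2891 1.3187]  S=[0.9245]  K=[0.4142; 0.4268]  nu=[-2.0409]  x^+=[-0.9040, -0.8762]  P^+=[0.2012 0.1256; 0.1256 1.1503]
step 3: x^-=[-0.8798, -0.9395]  P^-=[0.3439 0.3562; 0.3562 1.4389]  S=[0.9201]  K=[0.4047; 0.5122]  nu=[2.0949]  x^+=[-0.0319, 0.1336]  P^+=[0.1932 0.1654; 0.1654 1.1975]
step 4: x^-=[0.0052, 0.1314]  P^-=[0.3549 0.3970; 0.3970 1.4916]  S=[0.9379]  K=[0.4122; 0.5505]  nu=[-2.6457]  x^+=[-1.0854, -1.3251]  P^+=[0.1955 0.1842; 0.1842 1.2073]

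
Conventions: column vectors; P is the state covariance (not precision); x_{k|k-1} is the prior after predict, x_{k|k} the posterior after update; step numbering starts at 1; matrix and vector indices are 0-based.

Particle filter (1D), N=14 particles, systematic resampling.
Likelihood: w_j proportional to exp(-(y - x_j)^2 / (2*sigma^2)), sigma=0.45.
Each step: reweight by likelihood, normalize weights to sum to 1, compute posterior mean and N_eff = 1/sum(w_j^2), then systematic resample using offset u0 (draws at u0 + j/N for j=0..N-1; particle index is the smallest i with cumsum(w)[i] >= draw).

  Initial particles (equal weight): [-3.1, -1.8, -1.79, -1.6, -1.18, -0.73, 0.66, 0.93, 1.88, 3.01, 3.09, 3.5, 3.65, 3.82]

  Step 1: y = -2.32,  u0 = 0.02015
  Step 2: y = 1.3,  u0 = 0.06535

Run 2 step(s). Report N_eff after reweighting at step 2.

N_eff = 4.0437

step 1: w=[0.1431, 0.3297, 0.3213, 0.1787, 0.0260, 0.0013, 0.0000, 0.0000, 0.0000, 0.0000, 0.0000, 0.0000, 0.0000, 0.0000]  mean=-1.9296  Neff=3.7736  idx=[0, 0, 1, 1, 1, 1, 1, 2, 2, 2, 2, 3, 3, 3]
step 2: w=[0.0000, 0.0000, 0.0148, 0.0148, 0.0148, 0.0148, 0.0148, 0.0172, 0.0172, 0.0172, 0.0172, 0.2858, 0.2858, 0.2858]  mean=-1.6278  Neff=4.0437  idx=[6, 10, 11, 11, 11, 11, 12, 12, 12, 12, 13, 13, 13, 13]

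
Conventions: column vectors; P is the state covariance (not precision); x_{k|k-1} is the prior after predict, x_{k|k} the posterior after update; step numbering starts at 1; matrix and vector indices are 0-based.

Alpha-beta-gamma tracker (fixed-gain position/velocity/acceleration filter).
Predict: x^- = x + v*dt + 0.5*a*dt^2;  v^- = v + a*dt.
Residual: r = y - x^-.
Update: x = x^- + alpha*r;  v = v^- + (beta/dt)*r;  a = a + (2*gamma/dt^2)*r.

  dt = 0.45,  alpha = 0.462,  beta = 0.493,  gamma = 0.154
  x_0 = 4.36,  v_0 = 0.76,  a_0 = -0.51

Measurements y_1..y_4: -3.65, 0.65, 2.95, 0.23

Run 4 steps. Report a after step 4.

a_post = 12.0509

step 1: x_pred=4.6504  r=-8.3004  x^+=0.8156  v^+=-8.5630  a^+=-13.1347
step 2: x_pred=-4.3677  r=5.0177  x^+=-2.0495  v^+=-8.9765  a^+=-5.5030
step 3: x_pred=-6.6461  r=9.5961  x^+=-2.2127  v^+=-0.9398  a^+=9.0926
step 4: x_pred=-1.7150  r=1.9450  x^+=-0.8164  v^+=5.2827  a^+=12.0509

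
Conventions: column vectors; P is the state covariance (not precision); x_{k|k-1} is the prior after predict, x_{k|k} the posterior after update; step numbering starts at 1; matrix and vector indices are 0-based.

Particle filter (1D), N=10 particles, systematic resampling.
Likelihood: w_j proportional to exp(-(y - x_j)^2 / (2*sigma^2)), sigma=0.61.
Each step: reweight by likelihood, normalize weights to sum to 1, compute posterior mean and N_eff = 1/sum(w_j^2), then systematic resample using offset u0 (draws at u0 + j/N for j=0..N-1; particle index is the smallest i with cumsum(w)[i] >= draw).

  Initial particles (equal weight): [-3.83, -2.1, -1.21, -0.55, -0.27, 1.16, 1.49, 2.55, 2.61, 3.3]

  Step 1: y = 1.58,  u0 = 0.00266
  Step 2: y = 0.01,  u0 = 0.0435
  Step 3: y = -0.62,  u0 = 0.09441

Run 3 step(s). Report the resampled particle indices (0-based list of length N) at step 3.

step 1: w=[0.0000, 0.0000, 0.0000, 0.0010, 0.0043, 0.3383, 0.4242, 0.1211, 0.1031, 0.0081]  mean=1.6271  Neff=3.1275  idx=[4, 5, 5, 5, 6, 6, 6, 6, 7, 8]
step 2: w=[0.5561, 0.1045, 0.1045, 0.1045, 0.0326, 0.0326, 0.0326, 0.0326, 0.0001, 0.0001]  mean=0.4080  Neff=2.8882  idx=[0, 0, 0, 0, 0, 0, 1, 2, 3, 6]
step 3: w=[0.1652, 0.1652, 0.1652, 0.1652, 0.1652, 0.1652, 0.0028, 0.0028, 0.0028, 0.0005]  mean=-0.2573  Neff=6.1057  idx=[0, 1, 1, 2, 2, 3, 4, 4, 5, 7]

resampled_idx = [0, 1, 1, 2, 2, 3, 4, 4, 5, 7]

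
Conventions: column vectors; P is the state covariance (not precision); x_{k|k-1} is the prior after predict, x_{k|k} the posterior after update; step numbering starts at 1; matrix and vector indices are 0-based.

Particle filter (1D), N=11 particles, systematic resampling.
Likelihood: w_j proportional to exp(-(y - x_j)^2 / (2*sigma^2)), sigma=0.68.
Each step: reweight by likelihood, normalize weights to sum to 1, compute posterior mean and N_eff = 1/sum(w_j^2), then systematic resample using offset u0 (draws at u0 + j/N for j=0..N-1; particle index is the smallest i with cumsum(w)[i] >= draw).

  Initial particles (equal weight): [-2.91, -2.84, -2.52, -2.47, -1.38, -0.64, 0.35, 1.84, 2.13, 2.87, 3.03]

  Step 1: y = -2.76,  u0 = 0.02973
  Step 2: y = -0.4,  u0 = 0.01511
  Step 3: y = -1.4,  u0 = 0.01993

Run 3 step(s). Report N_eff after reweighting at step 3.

N_eff = 10.1245

step 1: w=[0.2466, 0.2510, 0.2375, 0.2307, 0.0322, 0.0020, 0.0000, 0.0000, 0.0000, 0.0000, 0.0000]  mean=-2.6445  Neff=4.2647  idx=[0, 0, 0, 1, 1, 1, 2, 2, 3, 3, 3]
step 2: w=[0.0208, 0.0208, 0.0208, 0.0303, 0.0303, 0.0303, 0.1469, 0.1469, 0.1842, 0.1842, 0.1842]  mean=-2.5459  Neff=6.7093  idx=[0, 4, 6, 6, 7, 8, 8, 9, 9, 10, 10]
step 3: w=[0.0314, 0.0393, 0.0953, 0.0953, 0.0953, 0.1072, 0.1072, 0.1072, 0.1072, 0.1072, 0.1072]  mean=-2.5127  Neff=10.1245  idx=[0, 2, 3, 4, 5, 6, 6, 7, 8, 9, 10]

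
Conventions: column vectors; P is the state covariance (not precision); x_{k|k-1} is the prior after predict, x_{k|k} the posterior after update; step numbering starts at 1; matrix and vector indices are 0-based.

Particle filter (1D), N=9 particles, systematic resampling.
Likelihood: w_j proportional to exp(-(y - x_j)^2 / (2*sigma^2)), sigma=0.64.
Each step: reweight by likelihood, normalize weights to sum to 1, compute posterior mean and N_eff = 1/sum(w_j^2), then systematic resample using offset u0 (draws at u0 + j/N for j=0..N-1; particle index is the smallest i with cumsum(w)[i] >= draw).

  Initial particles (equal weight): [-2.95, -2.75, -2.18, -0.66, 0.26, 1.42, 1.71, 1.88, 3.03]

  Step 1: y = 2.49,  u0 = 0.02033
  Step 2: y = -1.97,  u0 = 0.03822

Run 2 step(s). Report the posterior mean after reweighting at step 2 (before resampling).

step 1: w=[0.0000, 0.0000, 0.0000, 0.0000, 0.0011, 0.1200, 0.2309, 0.3081, 0.3399]  mean=2.1747  Neff=3.5948  idx=[5, 6, 6, 7, 7, 7, 8, 8, 8]
step 2: w=[0.8229, 0.0674, 0.0674, 0.0141, 0.0141, 0.0141, 0.0000, 0.0000, 0.0000]  mean=1.4786  Neff=1.4559  idx=[0, 0, 0, 0, 0, 0, 0, 0, 2]

post_mean = 1.4786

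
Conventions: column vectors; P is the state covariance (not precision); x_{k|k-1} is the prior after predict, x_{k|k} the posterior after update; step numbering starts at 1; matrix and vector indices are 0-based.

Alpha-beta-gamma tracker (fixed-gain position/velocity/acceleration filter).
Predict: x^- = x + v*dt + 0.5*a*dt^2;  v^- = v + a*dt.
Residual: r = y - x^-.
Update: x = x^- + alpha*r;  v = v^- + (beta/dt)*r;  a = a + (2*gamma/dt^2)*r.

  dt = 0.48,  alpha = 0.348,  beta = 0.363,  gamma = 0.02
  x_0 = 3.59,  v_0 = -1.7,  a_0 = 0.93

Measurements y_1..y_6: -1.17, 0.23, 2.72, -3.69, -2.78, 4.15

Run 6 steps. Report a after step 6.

step 1: x_pred=2.8811  r=-4.0511  x^+=1.4713  v^+=-4.3173  a^+=0.2267
step 2: x_pred=-0.5748  r=0.8048  x^+=-0.2948  v^+=-3.5998  a^+=0.3664
step 3: x_pred=-1.9805  r=4.7005  x^+=-0.3447  v^+=0.1308  a^+=1.1825
step 4: x_pred=-0.1457  r=-3.5443  x^+=-1.3791  v^+=-1.9820  a^+=0.5671
step 5: x_pred=-2.2652  r=-0.5148  x^+=-2.4443  v^+=-2.0991  a^+=0.4777
step 6: x_pred=-3.3969  r=7.5469  x^+=-0.7706  v^+=3.8375  a^+=1.7880

a_post = 1.7880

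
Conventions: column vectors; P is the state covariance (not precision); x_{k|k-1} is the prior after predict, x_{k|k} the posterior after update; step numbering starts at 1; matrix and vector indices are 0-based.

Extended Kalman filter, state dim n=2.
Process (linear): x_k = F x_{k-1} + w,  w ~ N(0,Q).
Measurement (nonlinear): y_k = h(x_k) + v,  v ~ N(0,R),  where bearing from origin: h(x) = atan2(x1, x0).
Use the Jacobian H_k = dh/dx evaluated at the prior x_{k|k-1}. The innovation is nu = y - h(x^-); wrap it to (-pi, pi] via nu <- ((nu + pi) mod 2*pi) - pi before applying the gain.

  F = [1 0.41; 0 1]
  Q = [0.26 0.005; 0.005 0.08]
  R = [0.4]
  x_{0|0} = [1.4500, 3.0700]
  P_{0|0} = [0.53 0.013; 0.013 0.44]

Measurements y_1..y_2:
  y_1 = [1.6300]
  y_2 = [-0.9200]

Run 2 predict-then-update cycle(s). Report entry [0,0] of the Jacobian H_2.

H_jac[0,0] = -0.1305

step 1: x^-=[2.7087, 3.0700]  P^-=[0.8746 0.1984; 0.1984 0.5200]  H_jac=[-0.1832 0.1616]  S=[0.4312]  K=[-0.2972; 0.1106]  nu=[0.7822]  x^+=[2.4763, 3.1565]  P^+=[0.8365 0.2126; 0.2126 0.5147]
step 2: x^-=[3.7704, 3.1565]  P^-=[1.3574 0.4286; 0.4286 0.5947]  H_jac=[-0.1305 0.1559]  S=[0.4201]  K=[-0.2627; 0.0876]  nu=[-1.6170]  x^+=[4.1952, 3.0149]  P^+=[1.3284 0.4383; 0.4383 0.5915]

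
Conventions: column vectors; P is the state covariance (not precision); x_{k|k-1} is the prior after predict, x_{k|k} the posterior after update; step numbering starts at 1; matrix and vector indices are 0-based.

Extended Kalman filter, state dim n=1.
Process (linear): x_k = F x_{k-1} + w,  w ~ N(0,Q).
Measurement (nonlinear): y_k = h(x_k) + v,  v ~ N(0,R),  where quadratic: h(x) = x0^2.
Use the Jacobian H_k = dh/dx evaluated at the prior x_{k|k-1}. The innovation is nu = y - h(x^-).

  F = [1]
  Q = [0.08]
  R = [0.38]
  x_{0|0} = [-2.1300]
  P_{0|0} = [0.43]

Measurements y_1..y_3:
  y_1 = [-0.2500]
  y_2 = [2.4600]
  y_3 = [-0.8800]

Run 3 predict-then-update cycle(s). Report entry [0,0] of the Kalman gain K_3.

step 1: x^-=[-2.1300]  P^-=[0.5100]  H_jac=[-4.2600]  S=[9.6353]  K=[-0.2255]  nu=[-4.7869]  x^+=[-1.0506]  P^+=[0.0201]
step 2: x^-=[-1.0506]  P^-=[0.1001]  H_jac=[-2.1013]  S=[0.8220]  K=[-0.2559]  nu=[1.3562]  x^+=[-1.3977]  P^+=[0.0463]
step 3: x^-=[-1.3977]  P^-=[0.1263]  H_jac=[-2.7954]  S=[1.3668]  K=[-0.2583]  nu=[-2.8335]  x^+=[-0.6659]  P^+=[0.0351]

K[0,0] = -0.2583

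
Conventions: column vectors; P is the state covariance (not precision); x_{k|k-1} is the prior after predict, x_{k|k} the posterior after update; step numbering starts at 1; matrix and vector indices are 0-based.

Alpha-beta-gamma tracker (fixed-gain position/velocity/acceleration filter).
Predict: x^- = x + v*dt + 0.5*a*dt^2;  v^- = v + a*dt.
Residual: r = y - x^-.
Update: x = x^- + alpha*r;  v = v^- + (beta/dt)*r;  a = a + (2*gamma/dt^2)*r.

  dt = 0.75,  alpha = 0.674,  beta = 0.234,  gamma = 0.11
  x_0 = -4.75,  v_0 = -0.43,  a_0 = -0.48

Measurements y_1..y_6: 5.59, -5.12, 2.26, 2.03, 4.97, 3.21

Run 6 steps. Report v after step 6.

step 1: x_pred=-5.2075  r=10.7975  x^+=2.0700  v^+=2.5788  a^+=3.7430
step 2: x_pred=5.0569  r=-10.1769  x^+=-1.8023  v^+=2.2109  a^+=-0.2373
step 3: x_pred=-0.2109  r=2.4709  x^+=1.4545  v^+=2.8039  a^+=0.7291
step 4: x_pred=3.7625  r=-1.7325  x^+=2.5948  v^+=2.8102  a^+=0.0515
step 5: x_pred=4.7169  r=0.2531  x^+=4.8875  v^+=2.9278  a^+=0.1505
step 6: x_pred=7.1257  r=-3.9157  x^+=4.4865  v^+=1.8190  a^+=-1.3810

v_post = 1.8190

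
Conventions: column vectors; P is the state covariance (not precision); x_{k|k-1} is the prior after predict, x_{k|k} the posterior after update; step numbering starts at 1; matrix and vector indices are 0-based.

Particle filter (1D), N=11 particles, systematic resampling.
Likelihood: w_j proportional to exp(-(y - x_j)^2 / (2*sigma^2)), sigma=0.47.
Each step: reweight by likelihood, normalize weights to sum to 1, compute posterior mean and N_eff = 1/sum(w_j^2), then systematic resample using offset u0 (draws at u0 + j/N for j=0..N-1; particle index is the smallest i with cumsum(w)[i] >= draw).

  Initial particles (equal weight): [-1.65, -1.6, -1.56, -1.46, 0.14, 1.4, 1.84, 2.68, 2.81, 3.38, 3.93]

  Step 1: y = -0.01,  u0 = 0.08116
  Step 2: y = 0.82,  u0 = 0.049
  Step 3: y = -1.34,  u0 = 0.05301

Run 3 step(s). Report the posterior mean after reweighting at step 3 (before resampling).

post_mean = 0.1400

step 1: w=[0.0023, 0.0033, 0.0044, 0.0087, 0.9694, 0.0113, 0.0004, 0.0000, 0.0000, 0.0000, 0.0000]  mean=0.1235  Neff=1.0639  idx=[4, 4, 4, 4, 4, 4, 4, 4, 4, 4, 5]
step 2: w=[0.0883, 0.0883, 0.0883, 0.0883, 0.0883, 0.0883, 0.0883, 0.0883, 0.0883, 0.0883, 0.1174]  mean=0.2879  Neff=10.9075  idx=[0, 1, 2, 3, 4, 5, 6, 7, 8, 9, 10]
step 3: w=[0.1000, 0.1000, 0.1000, 0.1000, 0.1000, 0.1000, 0.1000, 0.1000, 0.1000, 0.1000, 0.0000]  mean=0.1400  Neff=10.0000  idx=[0, 1, 2, 3, 4, 5, 5, 6, 7, 8, 9]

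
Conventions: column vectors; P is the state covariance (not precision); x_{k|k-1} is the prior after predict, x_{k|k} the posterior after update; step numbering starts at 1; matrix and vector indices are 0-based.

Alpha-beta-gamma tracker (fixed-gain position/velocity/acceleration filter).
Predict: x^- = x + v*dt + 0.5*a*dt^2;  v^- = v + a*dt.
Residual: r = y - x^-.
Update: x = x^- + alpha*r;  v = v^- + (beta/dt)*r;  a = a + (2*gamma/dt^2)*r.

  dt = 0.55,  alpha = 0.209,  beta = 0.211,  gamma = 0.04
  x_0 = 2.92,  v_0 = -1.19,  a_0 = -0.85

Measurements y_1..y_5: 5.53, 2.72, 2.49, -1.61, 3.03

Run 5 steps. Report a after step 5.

a_post = -0.2992

step 1: x_pred=2.1369  r=3.3931  x^+=2.8461  v^+=-0.3558  a^+=0.0473
step 2: x_pred=2.6576  r=0.0624  x^+=2.6706  v^+=-0.3058  a^+=0.0639
step 3: x_pred=2.5121  r=-0.0221  x^+=2.5075  v^+=-0.2792  a^+=0.0580
step 4: x_pred=2.3627  r=-3.9727  x^+=1.5324  v^+=-1.7713  a^+=-0.9926
step 5: x_pred=0.4080  r=2.6220  x^+=0.9560  v^+=-1.3114  a^+=-0.2992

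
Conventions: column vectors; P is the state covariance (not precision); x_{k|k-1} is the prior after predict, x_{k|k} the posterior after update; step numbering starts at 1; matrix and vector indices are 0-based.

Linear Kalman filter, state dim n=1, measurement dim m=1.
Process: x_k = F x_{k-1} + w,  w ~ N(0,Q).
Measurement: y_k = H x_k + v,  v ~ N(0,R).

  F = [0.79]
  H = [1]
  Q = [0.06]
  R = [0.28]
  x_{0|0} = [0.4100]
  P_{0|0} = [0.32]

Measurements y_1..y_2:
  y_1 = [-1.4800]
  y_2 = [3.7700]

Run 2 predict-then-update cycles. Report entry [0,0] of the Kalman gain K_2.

K[0,0] = 0.3398

step 1: x^-=[0.3239]  P^-=[0.2597]  S=[0.5397]  K=[0.4812]  nu=[-1.8039]  x^+=[-0.5441]  P^+=[0.1347]
step 2: x^-=[-0.4299]  P^-=[0.1441]  S=[0.4241]  K=[0.3398]  nu=[4.1999]  x^+=[0.9971]  P^+=[0.0951]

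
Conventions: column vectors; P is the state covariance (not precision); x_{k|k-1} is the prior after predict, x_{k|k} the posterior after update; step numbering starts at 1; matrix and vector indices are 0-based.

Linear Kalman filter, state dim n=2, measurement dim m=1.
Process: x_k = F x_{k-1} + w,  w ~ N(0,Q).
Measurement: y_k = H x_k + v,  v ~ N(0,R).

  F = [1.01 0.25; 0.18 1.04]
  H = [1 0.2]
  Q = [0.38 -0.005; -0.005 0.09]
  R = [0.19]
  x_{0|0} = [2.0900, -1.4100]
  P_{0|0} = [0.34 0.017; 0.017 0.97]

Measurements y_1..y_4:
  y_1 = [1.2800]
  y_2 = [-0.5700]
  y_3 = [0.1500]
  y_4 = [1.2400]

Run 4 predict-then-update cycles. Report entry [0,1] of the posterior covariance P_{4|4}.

step 1: x^-=[1.7584, -1.0902]  P^-=[0.7960 0.3276; 0.3276 1.1565]  S=[1.1634]  K=[0.7406; 0.4805]  nu=[-0.2604]  x^+=[1.5656, -1.2153]  P^+=[0.1580 -0.0863; -0.0863 0.8880]
step 2: x^-=[1.2774, -0.9821]  P^-=[0.5531 0.1601; 0.1601 1.0233]  S=[0.8480]  K=[0.6899; 0.4301]  nu=[-1.6510]  x^+=[0.1383, -1.6921]  P^+=[0.1494 -0.0916; -0.0916 0.8664]
step 3: x^-=[-0.2833, -1.7349]  P^-=[0.5403 0.1471; 0.1471 0.9977]  S=[0.8291]  K=[0.6872; 0.4181]  nu=[0.7803]  x^+=[0.2529, -1.4087]  P^+=[0.1488 -0.0911; -0.0911 0.8527]
step 4: x^-=[-0.0967, -1.4195]  P^-=[0.5391 0.1440; 0.1440 0.9830]  S=[0.8260]  K=[0.6875; 0.4123]  nu=[1.6206]  x^+=[1.0175, -0.7513]  P^+=[0.1487 -0.0902; -0.0902 0.8426]

P_post[0,1] = -0.0902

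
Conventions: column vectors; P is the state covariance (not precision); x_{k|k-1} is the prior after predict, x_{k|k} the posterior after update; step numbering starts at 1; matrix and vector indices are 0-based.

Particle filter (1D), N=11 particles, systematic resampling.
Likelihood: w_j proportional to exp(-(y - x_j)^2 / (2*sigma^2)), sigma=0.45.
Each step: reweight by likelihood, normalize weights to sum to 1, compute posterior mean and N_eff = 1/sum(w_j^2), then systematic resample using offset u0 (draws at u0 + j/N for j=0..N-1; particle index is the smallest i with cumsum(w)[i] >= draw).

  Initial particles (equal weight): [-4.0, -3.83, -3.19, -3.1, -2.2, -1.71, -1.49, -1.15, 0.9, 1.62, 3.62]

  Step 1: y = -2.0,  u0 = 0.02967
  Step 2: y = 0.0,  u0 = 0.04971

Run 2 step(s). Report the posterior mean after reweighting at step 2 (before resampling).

step 1: w=[0.0000, 0.0001, 0.0122, 0.0202, 0.3633, 0.3258, 0.2110, 0.0674, 0.0000, 0.0000, 0.0000]  mean=-1.8502  Neff=3.4749  idx=[3, 4, 4, 4, 4, 5, 5, 5, 6, 6, 7]
step 2: w=[0.0000, 0.0001, 0.0001, 0.0001, 0.0001, 0.0150, 0.0150, 0.0150, 0.0854, 0.0854, 0.7836]  mean=-1.2339  Neff=1.5892  idx=[8, 9, 10, 10, 10, 10, 10, 10, 10, 10, 10]

post_mean = -1.2339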